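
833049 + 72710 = 905759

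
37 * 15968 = 590816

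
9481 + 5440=14921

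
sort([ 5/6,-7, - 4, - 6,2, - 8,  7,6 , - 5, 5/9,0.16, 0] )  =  [ - 8, - 7 , - 6, - 5, - 4,  0,0.16,5/9,5/6, 2 , 6,7]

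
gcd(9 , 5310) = 9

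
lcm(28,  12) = 84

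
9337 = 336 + 9001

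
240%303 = 240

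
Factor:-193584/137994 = -296/211 = -2^3*37^1*211^(- 1 )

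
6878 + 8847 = 15725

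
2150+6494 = 8644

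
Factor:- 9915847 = - 9915847^1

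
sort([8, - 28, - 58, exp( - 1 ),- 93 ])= [-93, - 58, - 28 , exp(-1 ),8]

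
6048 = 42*144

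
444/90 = 4 +14/15 =4.93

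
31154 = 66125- 34971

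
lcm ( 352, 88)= 352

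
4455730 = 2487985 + 1967745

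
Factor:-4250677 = - 1093^1 *3889^1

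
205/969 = 205/969 = 0.21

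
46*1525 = 70150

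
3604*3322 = 11972488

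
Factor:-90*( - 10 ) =2^2*3^2*5^2=900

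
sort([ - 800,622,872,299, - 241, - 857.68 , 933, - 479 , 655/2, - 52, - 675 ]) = [-857.68, - 800, - 675, - 479, - 241, - 52, 299,  655/2,622,872, 933 ]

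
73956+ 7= 73963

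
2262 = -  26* ( - 87) 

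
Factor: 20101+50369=2^1 *3^5*5^1*29^1 = 70470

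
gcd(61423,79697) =1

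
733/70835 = 733/70835  =  0.01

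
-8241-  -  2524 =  - 5717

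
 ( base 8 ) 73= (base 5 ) 214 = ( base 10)59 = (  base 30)1T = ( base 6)135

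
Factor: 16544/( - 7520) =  - 11/5 = - 5^( - 1)*11^1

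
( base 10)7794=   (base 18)1610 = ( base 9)11620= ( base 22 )g26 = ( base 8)17162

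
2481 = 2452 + 29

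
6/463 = 6/463  =  0.01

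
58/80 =29/40 = 0.72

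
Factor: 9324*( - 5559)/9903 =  - 17277372/3301 = - 2^2*3^2*7^1*17^1 * 37^1*109^1* 3301^( - 1 ) 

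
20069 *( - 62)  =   - 1244278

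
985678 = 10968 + 974710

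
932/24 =233/6 = 38.83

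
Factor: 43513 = 53^1*821^1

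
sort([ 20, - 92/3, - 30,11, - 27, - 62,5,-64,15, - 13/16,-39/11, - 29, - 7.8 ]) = [ - 64, - 62, - 92/3 , - 30,- 29, - 27,-7.8, - 39/11,-13/16,5,  11,15 , 20 ]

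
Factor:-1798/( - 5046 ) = 3^( - 1)*29^( - 1 )*31^1 = 31/87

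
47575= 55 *865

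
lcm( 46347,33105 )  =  231735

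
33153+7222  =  40375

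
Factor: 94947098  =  2^1*79^1*600931^1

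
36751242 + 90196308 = 126947550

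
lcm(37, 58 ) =2146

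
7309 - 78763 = -71454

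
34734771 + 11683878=46418649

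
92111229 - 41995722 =50115507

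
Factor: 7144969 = 13^1*19^1 * 28927^1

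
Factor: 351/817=3^3 * 13^1*19^ ( - 1 ) * 43^( - 1 )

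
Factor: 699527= 699527^1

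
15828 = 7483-  -  8345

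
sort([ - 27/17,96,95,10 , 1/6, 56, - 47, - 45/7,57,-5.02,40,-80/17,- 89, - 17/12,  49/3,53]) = [ - 89,  -  47,-45/7,-5.02,-80/17,- 27/17,-17/12,1/6,10,49/3,40,53,56 , 57,95 , 96]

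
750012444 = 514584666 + 235427778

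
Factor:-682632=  - 2^3*3^2*19^1*499^1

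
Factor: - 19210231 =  - 4013^1*4787^1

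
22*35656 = 784432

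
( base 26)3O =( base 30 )3C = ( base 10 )102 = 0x66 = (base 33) 33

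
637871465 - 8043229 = 629828236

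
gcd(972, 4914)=54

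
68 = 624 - 556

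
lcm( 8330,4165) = 8330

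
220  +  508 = 728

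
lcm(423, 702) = 32994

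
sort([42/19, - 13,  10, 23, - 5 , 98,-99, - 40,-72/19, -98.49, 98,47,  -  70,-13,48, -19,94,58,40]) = [ - 99,-98.49, - 70, - 40, - 19, - 13,- 13 , - 5, -72/19,42/19 , 10, 23,40,47,48,58,94 , 98, 98 ]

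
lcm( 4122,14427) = 28854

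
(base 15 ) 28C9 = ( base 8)21043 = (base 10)8739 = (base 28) B43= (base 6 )104243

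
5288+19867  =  25155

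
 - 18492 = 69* ( - 268)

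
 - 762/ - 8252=381/4126 = 0.09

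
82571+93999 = 176570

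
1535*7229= 11096515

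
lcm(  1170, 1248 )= 18720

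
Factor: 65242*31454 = 2052121868 = 2^2*15727^1*32621^1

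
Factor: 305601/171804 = 2^( - 2 )* 23^1*43^1*139^(- 1)= 989/556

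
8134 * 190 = 1545460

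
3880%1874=132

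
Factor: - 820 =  - 2^2*5^1 * 41^1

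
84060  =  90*934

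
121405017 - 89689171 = 31715846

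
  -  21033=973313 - 994346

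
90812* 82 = 7446584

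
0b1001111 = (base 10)79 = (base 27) 2P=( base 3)2221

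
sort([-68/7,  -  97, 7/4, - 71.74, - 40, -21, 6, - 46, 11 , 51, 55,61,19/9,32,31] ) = [-97,-71.74, - 46,-40, - 21, - 68/7, 7/4, 19/9 , 6, 11, 31, 32, 51, 55,61 ] 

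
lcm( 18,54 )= 54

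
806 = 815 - 9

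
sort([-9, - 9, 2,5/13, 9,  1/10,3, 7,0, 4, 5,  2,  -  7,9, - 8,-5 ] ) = [ - 9, - 9 , - 8, - 7,  -  5 , 0,1/10, 5/13  ,  2, 2, 3, 4,5,7, 9, 9] 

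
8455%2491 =982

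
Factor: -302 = -2^1*151^1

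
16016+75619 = 91635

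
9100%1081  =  452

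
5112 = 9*568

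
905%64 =9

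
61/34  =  61/34=1.79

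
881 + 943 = 1824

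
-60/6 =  - 10 = -10.00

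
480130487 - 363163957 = 116966530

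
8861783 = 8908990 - 47207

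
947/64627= 947/64627 =0.01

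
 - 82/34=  - 41/17 = - 2.41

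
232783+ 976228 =1209011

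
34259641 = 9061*3781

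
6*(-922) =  - 5532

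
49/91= 7/13 = 0.54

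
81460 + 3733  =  85193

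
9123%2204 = 307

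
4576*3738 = 17105088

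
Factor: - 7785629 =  - 373^1 * 20873^1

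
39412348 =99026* 398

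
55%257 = 55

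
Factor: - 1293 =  - 3^1*431^1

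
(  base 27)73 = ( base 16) c0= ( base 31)66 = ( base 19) A2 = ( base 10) 192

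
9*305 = 2745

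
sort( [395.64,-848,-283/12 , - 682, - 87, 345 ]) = [ - 848, - 682, - 87 , - 283/12,  345,395.64] 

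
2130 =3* 710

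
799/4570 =799/4570 = 0.17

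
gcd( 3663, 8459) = 11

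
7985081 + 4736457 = 12721538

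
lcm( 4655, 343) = 32585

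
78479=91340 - 12861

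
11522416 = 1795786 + 9726630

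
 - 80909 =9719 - 90628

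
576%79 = 23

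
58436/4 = 14609 = 14609.00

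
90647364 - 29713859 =60933505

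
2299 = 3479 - 1180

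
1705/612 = 1705/612= 2.79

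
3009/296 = 10 + 49/296= 10.17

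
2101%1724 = 377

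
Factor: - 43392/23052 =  - 2^5*17^(-1) = -32/17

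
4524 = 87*52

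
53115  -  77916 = -24801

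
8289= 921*9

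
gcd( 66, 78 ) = 6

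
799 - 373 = 426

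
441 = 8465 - 8024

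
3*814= 2442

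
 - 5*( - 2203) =11015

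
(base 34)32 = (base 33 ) 35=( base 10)104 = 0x68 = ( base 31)3b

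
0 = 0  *14822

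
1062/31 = 34 + 8/31 = 34.26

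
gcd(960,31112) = 8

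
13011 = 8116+4895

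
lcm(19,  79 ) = 1501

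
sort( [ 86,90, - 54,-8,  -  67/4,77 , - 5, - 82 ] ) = [-82, - 54, - 67/4,  -  8, - 5, 77,  86,  90] 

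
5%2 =1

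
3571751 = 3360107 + 211644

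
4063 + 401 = 4464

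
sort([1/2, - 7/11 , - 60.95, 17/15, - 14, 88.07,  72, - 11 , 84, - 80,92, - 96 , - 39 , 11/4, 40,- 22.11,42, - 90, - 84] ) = [-96 , - 90, - 84, - 80,  -  60.95, - 39 , -22.11 , - 14,- 11, - 7/11,  1/2, 17/15, 11/4,  40,42,72, 84,  88.07,92 ] 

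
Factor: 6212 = 2^2*1553^1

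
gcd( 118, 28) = 2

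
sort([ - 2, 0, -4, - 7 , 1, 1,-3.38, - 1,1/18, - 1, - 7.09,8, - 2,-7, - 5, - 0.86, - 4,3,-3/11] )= [-7.09, - 7, - 7 , - 5, - 4, - 4, - 3.38, - 2, - 2, - 1,-1, -0.86, - 3/11,0,1/18, 1,  1, 3  ,  8] 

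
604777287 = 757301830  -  152524543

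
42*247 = 10374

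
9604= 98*98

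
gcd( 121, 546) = 1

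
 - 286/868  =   - 1 + 291/434 = -0.33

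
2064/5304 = 86/221 = 0.39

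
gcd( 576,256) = 64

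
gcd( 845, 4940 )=65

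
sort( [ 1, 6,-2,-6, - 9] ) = [ - 9, - 6,-2, 1, 6 ]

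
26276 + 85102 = 111378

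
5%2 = 1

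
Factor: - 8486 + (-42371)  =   - 50857 = - 50857^1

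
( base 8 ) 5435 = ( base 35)2ba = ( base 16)b1d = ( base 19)7ge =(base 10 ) 2845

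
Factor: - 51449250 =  - 2^1*3^1* 5^3*181^1*379^1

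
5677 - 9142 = - 3465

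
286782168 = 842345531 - 555563363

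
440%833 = 440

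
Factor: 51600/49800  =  86/83 =2^1*43^1*83^ ( - 1)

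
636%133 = 104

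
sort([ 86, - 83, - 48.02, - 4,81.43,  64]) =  [ - 83, - 48.02  , - 4, 64,81.43,86]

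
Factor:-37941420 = -2^2*3^1* 5^1* 11^1*57487^1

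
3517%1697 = 123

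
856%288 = 280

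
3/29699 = 3/29699 = 0.00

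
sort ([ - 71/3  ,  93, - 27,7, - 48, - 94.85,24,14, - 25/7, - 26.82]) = [ - 94.85, - 48,-27, - 26.82, - 71/3, - 25/7, 7,14,24  ,  93]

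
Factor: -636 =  - 2^2 * 3^1*53^1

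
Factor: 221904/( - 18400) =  - 603/50 = -2^( - 1 ) * 3^2*5^( -2)*67^1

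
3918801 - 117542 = 3801259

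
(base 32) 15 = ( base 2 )100101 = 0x25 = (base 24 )1D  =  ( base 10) 37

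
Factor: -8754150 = -2^1*3^1*5^2*17^1*3433^1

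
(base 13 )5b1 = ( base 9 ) 1318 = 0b1111011101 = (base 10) 989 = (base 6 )4325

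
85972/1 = 85972 = 85972.00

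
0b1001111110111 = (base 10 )5111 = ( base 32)4VN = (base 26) 7EF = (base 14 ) 1C11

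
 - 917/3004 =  - 1 + 2087/3004 = -  0.31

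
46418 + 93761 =140179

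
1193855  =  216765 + 977090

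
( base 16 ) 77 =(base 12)9b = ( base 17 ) 70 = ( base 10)119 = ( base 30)3T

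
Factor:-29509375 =-5^5 * 7^1*19^1*71^1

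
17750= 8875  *2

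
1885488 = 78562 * 24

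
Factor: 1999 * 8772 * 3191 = 55954912548  =  2^2*3^1*17^1 * 43^1*1999^1*3191^1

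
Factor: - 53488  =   - 2^4*3343^1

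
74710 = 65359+9351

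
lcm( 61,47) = 2867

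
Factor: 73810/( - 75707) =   -  2^1 * 5^1 * 11^2*61^1*75707^ ( - 1 )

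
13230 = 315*42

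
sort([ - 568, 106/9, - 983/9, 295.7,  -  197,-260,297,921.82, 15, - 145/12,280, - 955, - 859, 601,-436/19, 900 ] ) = [ - 955,-859,-568,- 260,  -  197,-983/9, -436/19, - 145/12,  106/9, 15, 280, 295.7, 297 , 601,900, 921.82 ]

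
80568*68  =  5478624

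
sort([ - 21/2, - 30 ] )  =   [ - 30, - 21/2] 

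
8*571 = 4568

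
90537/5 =18107 + 2/5 = 18107.40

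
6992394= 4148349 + 2844045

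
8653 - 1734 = 6919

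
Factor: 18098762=2^1*11^1*822671^1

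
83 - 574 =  - 491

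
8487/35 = 242+ 17/35 = 242.49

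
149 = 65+84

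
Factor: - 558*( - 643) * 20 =7175880 = 2^3*3^2*5^1*31^1*643^1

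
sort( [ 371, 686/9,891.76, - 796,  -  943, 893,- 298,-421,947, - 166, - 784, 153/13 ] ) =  [ - 943, - 796, -784, - 421,-298  , - 166, 153/13,686/9, 371,891.76,893,947]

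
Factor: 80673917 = 80673917^1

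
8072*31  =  250232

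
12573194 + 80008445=92581639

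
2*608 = 1216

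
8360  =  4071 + 4289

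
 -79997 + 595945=515948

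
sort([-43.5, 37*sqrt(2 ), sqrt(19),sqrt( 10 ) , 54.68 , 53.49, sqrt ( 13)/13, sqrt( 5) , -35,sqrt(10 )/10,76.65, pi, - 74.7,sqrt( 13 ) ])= [ - 74.7,  -  43.5, - 35,  sqrt(13)/13, sqrt (10 )/10, sqrt(5 ), pi, sqrt ( 10), sqrt(13), sqrt( 19), 37*sqrt (2), 53.49, 54.68, 76.65]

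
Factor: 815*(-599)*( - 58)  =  2^1*5^1*29^1*163^1*599^1 = 28314730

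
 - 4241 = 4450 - 8691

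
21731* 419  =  9105289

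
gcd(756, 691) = 1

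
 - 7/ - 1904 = 1/272 = 0.00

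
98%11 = 10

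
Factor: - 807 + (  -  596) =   -  1403 = - 23^1*61^1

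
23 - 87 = -64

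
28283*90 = 2545470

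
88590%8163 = 6960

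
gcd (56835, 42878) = 1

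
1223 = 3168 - 1945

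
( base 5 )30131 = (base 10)1916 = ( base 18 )5G8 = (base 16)77c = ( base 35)1JQ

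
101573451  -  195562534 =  - 93989083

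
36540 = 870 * 42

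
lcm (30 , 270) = 270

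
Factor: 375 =3^1*5^3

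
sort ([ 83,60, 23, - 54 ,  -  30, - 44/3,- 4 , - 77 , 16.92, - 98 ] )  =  [-98, - 77, - 54, - 30,-44/3,-4, 16.92,23,60,  83]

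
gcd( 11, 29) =1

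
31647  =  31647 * 1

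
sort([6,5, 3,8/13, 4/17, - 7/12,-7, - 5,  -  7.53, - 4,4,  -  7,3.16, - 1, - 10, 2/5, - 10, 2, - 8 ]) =[-10,  -  10, - 8 ,-7.53, - 7, - 7,  -  5, - 4, - 1, - 7/12,  4/17,2/5,8/13,2,3,3.16,4, 5,6 ] 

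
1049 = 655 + 394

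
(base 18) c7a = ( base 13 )1aa7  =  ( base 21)92d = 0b111110111000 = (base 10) 4024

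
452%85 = 27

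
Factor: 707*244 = 2^2 * 7^1*61^1 *101^1 = 172508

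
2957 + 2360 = 5317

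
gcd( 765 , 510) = 255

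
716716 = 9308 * 77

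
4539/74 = 4539/74 = 61.34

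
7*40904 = 286328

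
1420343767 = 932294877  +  488048890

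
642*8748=5616216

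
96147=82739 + 13408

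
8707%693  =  391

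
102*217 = 22134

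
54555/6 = 18185/2 = 9092.50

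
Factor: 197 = 197^1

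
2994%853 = 435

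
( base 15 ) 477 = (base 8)1764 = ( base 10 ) 1012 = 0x3F4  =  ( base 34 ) tq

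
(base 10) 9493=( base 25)f4i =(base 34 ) 877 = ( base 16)2515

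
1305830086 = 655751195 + 650078891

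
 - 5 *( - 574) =2870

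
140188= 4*35047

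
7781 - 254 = 7527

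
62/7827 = 62/7827= 0.01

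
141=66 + 75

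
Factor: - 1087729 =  - 1087729^1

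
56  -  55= 1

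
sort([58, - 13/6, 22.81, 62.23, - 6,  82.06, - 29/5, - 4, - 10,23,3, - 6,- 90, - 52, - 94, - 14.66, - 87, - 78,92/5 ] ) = [ - 94, - 90, - 87,-78, - 52,-14.66,-10, - 6, - 6, - 29/5 , - 4, - 13/6, 3,92/5, 22.81,23,  58,62.23, 82.06 ] 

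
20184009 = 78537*257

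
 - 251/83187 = - 251/83187=- 0.00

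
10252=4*2563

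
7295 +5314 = 12609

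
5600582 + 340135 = 5940717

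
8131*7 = 56917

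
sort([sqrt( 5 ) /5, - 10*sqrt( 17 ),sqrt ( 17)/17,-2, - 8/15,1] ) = [  -  10*sqrt(17 ),-2,-8/15, sqrt ( 17 )/17,sqrt(5 )/5,1] 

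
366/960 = 61/160= 0.38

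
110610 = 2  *55305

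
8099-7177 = 922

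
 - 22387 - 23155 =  - 45542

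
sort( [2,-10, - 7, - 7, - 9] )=[ -10,-9, - 7, - 7, 2 ]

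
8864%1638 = 674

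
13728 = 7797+5931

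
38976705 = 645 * 60429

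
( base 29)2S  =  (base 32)2m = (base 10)86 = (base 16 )56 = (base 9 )105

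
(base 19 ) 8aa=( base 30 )3cs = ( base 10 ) 3088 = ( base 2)110000010000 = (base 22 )688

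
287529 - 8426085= - 8138556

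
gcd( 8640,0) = 8640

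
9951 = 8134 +1817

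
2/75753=2/75753 = 0.00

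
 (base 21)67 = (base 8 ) 205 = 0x85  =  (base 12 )b1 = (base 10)133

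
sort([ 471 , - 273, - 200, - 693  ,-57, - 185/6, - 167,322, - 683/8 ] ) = [ - 693, - 273, - 200, - 167, - 683/8, - 57, - 185/6, 322, 471]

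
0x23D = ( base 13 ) 351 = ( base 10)573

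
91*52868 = 4810988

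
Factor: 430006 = 2^1*67^1*3209^1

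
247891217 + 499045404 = 746936621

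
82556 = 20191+62365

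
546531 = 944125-397594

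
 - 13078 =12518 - 25596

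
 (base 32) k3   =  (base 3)212211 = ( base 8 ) 1203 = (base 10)643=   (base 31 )kn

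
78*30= 2340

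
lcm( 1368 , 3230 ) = 116280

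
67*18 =1206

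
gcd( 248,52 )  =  4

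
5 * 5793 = 28965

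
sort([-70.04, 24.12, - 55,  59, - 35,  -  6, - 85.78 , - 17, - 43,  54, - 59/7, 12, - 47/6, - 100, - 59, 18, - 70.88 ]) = [ - 100, - 85.78 , - 70.88,- 70.04 , - 59,-55, - 43, - 35 , - 17, - 59/7, - 47/6,-6, 12, 18,  24.12,  54, 59] 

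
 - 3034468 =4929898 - 7964366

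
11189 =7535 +3654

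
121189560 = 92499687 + 28689873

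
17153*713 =12230089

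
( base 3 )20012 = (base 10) 167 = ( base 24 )6n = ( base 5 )1132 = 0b10100111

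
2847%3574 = 2847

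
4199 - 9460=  - 5261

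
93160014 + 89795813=182955827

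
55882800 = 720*77615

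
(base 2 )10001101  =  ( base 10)141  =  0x8D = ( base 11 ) 119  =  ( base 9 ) 166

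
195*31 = 6045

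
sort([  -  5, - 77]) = [ - 77, - 5 ] 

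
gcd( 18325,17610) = 5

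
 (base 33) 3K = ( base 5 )434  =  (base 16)77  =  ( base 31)3Q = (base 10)119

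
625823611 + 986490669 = 1612314280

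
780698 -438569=342129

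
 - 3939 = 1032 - 4971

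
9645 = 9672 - 27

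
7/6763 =7/6763 = 0.00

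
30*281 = 8430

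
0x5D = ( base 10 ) 93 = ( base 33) 2R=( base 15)63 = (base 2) 1011101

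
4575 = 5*915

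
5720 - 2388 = 3332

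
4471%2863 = 1608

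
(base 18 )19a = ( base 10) 496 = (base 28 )hk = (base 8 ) 760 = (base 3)200101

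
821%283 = 255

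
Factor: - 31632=  -  2^4 * 3^1*659^1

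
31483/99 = 31483/99= 318.01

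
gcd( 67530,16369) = 1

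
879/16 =879/16 =54.94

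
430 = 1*430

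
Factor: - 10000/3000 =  - 10/3 = -  2^1*3^( - 1)*5^1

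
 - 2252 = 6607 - 8859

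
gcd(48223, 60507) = 83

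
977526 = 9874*99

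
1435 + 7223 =8658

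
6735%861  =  708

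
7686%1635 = 1146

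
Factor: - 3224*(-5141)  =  2^3*13^1 * 31^1*53^1*97^1 = 16574584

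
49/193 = 49/193 = 0.25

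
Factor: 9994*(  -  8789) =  - 87837266= -  2^1 * 11^1*17^1*19^1*47^1* 263^1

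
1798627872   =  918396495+880231377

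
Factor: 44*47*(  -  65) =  - 2^2*5^1*11^1*13^1*47^1 = - 134420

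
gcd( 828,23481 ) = 9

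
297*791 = 234927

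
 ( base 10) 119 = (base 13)92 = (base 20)5J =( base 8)167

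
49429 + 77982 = 127411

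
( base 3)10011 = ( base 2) 1010101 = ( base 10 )85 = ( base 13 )67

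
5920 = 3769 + 2151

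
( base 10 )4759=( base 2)1001010010111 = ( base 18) ec7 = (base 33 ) 4c7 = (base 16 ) 1297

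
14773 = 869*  17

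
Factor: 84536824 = 2^3*271^1*38993^1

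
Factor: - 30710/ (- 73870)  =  37/89= 37^1*89^( - 1)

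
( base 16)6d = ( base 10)109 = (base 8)155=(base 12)91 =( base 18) 61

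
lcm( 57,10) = 570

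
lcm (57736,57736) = 57736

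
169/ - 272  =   - 169/272 = - 0.62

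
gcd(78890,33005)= 805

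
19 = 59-40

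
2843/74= 2843/74 = 38.42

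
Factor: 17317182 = 2^1 * 3^1 * 2886197^1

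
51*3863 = 197013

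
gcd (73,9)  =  1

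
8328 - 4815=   3513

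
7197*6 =43182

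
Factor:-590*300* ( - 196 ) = 34692000 = 2^5*3^1 *5^3*7^2 * 59^1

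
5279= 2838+2441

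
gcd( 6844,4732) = 4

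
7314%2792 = 1730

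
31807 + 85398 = 117205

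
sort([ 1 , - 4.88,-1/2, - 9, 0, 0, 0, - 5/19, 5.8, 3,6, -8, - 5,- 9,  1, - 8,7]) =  [ - 9, - 9,-8, - 8, - 5, - 4.88,-1/2, - 5/19 , 0, 0,0,1, 1,3,5.8, 6,  7] 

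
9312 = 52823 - 43511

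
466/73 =466/73 =6.38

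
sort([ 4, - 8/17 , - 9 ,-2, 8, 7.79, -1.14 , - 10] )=[ - 10, - 9,-2 , - 1.14, - 8/17, 4, 7.79,8]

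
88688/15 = 5912+8/15 =5912.53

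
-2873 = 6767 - 9640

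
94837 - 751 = 94086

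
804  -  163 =641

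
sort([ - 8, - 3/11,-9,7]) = [  -  9, - 8, - 3/11  ,  7 ]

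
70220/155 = 453 + 1/31 = 453.03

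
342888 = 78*4396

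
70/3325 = 2/95 = 0.02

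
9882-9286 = 596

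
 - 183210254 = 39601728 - 222811982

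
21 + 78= 99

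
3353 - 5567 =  - 2214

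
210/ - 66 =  - 35/11 = - 3.18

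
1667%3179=1667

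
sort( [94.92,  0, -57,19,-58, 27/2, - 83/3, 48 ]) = [ - 58,-57, - 83/3,0, 27/2,19, 48, 94.92]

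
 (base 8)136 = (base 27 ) 3d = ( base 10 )94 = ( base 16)5e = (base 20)4E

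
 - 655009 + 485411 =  - 169598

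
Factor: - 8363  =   - 8363^1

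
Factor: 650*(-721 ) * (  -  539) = 2^1* 5^2*7^3*11^1*13^1*103^1 = 252602350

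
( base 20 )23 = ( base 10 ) 43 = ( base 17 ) 29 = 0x2b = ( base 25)1I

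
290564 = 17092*17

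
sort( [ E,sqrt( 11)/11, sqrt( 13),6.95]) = [ sqrt( 11)/11,E,sqrt( 13),6.95]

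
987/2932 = 987/2932 = 0.34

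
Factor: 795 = 3^1*5^1*53^1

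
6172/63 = 97 +61/63 = 97.97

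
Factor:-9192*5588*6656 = -2^14*3^1*11^1*13^1*127^1*383^1 = - 341884747776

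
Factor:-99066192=-2^4*3^1*59^1*34981^1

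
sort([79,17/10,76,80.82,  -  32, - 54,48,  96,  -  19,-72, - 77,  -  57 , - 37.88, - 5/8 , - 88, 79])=[ -88,-77,-72, - 57, - 54, - 37.88, - 32, - 19 , - 5/8, 17/10,  48,76, 79,79 , 80.82,96 ]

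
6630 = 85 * 78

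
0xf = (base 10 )15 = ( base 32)F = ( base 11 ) 14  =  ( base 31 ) F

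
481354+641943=1123297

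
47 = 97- 50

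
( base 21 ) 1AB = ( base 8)1226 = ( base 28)ni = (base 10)662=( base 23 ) 15i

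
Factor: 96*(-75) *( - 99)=2^5*3^4*5^2*11^1 = 712800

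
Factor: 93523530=2^1*3^1*5^1*3117451^1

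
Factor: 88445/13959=3^ ( - 3 )*5^1*7^2*11^( - 1) * 19^2*47^( - 1 )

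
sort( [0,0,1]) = [ 0,  0, 1]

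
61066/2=30533= 30533.00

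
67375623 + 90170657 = 157546280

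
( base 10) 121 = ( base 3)11111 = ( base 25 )4L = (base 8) 171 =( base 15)81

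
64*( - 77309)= - 4947776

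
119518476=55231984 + 64286492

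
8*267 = 2136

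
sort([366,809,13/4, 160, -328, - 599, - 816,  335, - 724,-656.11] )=[ - 816, - 724, - 656.11, - 599, - 328,13/4, 160, 335, 366,809]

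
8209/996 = 8209/996 = 8.24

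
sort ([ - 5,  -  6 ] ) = [ -6, - 5]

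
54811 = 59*929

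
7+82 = 89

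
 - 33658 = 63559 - 97217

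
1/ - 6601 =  - 1/6601 = - 0.00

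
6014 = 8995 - 2981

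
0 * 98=0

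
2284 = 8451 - 6167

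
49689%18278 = 13133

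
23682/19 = 1246 + 8/19 =1246.42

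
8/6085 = 8/6085= 0.00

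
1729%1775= 1729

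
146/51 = 146/51 = 2.86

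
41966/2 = 20983 = 20983.00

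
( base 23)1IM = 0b1111000101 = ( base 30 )125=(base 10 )965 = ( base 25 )1df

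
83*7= 581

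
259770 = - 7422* (-35 ) 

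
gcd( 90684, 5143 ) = 1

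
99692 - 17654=82038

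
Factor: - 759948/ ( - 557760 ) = 2^( -4)*5^( - 1 )*109^1 = 109/80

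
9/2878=9/2878  =  0.00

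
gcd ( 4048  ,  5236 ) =44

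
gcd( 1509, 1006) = 503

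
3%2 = 1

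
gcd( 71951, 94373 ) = 1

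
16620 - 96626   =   - 80006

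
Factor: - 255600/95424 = - 75/28 = - 2^( - 2) *3^1*5^2*7^(-1 )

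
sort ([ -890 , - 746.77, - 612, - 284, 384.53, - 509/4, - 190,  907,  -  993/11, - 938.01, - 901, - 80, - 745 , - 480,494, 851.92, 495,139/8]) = [ - 938.01, - 901,-890,  -  746.77,-745, - 612, - 480, - 284, - 190,-509/4, - 993/11, - 80,139/8, 384.53, 494,495 , 851.92,907 ] 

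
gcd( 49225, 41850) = 25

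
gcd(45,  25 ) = 5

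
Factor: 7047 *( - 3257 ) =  - 22952079 = -3^5*29^1*3257^1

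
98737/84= 98737/84 = 1175.44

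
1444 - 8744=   -  7300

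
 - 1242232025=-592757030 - 649474995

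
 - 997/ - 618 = 1 + 379/618 = 1.61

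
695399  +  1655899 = 2351298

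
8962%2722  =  796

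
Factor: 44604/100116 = 413/927 = 3^( - 2 )*7^1*59^1*103^( -1 )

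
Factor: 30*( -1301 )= - 2^1*3^1*5^1*1301^1 = -39030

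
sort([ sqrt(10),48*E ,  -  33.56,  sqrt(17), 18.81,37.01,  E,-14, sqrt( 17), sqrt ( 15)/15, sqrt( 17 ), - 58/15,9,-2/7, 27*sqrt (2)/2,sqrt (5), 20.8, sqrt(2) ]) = [  -  33.56,-14, - 58/15,-2/7, sqrt(15)/15, sqrt( 2 ), sqrt( 5), E, sqrt( 10),sqrt(17)  ,  sqrt( 17), sqrt ( 17), 9, 18.81, 27 * sqrt (2)/2, 20.8, 37.01, 48*E ] 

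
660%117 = 75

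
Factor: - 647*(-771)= 498837 = 3^1*257^1*647^1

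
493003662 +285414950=778418612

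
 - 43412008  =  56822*( - 764)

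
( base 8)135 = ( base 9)113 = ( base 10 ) 93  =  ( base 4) 1131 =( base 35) 2n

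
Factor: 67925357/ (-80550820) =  -2^(-2)*5^ ( - 1 )*7^( - 1 )*257^1*457^(-1)*1259^( - 1)*264301^1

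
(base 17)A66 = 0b101110110110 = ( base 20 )79I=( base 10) 2998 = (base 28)3n2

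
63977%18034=9875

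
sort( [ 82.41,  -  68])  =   [ - 68,82.41]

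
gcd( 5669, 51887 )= 1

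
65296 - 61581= 3715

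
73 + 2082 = 2155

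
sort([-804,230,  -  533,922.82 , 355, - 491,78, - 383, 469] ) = [ - 804,  -  533,-491,-383 , 78,230,355,469, 922.82 ]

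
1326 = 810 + 516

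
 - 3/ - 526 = 3/526 = 0.01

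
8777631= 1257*6983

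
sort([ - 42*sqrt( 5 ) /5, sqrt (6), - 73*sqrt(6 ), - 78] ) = [ - 73*sqrt(6 ), - 78,- 42*sqrt(5)/5 , sqrt (6) ]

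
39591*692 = 27396972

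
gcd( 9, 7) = 1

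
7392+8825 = 16217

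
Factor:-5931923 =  -5931923^1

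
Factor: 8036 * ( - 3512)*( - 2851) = 2^5*7^2*41^1 * 439^1 * 2851^1  =  80462153632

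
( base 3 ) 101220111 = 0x1F0F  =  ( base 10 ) 7951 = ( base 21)I0D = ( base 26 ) BJL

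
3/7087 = 3/7087 = 0.00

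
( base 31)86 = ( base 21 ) C2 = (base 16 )FE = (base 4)3332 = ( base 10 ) 254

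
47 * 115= 5405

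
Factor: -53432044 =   -  2^2*47^1*71^1 * 4003^1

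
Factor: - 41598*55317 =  - 2^1 *3^3*2311^1*18439^1 = -  2301076566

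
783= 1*783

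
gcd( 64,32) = 32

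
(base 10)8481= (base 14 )313B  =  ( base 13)3b25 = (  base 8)20441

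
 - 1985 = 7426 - 9411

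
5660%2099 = 1462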